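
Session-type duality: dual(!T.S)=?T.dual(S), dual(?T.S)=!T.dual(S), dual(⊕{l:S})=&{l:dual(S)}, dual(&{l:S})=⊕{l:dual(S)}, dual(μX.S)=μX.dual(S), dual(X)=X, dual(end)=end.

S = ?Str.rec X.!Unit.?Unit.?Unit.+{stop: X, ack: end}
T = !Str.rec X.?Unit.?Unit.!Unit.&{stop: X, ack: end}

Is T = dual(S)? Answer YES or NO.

?Str | !Str  ✓
  rec X | rec X  ✓ (μ self-dual)
    !Unit | ?Unit  ✓
      ?Unit | ?Unit  ✗ same direction on both sides — not dual

NO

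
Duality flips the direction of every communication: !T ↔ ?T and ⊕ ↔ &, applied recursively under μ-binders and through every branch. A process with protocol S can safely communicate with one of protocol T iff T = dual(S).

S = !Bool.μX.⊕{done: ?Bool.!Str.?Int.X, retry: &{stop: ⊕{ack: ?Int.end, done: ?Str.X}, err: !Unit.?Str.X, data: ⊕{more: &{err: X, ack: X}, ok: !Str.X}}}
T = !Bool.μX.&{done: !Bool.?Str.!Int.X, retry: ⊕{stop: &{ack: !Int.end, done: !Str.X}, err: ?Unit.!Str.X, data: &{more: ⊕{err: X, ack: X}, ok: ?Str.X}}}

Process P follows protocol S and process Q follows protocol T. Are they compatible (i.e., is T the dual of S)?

!Bool ‖ !Bool  ✗ same direction on both sides — not dual

NO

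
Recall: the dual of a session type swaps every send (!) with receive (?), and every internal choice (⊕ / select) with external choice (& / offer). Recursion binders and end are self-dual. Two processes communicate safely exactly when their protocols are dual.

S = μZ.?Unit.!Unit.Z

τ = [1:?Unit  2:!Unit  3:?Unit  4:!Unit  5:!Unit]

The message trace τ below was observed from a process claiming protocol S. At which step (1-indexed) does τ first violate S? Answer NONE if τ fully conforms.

@1 ?Unit  ✓  cont: !Unit.μZ.…
@2 !Unit  ✓  cont: μZ.…
@3 ?Unit  ✓  cont: !Unit.μZ.…
@4 !Unit  ✓  cont: μZ.…
@5 got !Unit, protocol expects ?Unit  ✗

5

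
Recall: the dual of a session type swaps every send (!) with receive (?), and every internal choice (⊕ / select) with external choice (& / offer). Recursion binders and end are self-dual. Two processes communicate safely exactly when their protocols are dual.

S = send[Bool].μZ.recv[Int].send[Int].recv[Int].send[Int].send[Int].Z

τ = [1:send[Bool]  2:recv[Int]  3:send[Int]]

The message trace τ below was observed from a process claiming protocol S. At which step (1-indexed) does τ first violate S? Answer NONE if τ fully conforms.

NONE

[1] send[Bool]  ✓  residual = μZ.…
[2] recv[Int]  ✓  residual = send[Int].recv[Int].send[Int].send[Int].μZ.…
[3] send[Int]  ✓  residual = recv[Int].send[Int].send[Int].μZ.…
all 3 steps conform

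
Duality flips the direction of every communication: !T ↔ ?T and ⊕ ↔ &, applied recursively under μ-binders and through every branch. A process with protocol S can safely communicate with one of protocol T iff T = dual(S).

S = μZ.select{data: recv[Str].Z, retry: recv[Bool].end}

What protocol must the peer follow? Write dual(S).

μZ.offer{data: send[Str].Z, retry: send[Bool].end}

μZ = μZ  (binder kept)
  select{data,retry} = offer{data,retry}  (select→offer)
    case data:
      recv[Str] = send[Str]
        Z ↦ Z
    case retry:
      recv[Bool] = send[Bool]
        end ↦ end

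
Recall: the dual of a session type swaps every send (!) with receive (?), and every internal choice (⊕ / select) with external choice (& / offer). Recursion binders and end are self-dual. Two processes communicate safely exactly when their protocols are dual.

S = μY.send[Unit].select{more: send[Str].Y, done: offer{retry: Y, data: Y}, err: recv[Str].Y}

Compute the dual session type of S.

μY.recv[Unit].offer{more: recv[Str].Y, done: select{retry: Y, data: Y}, err: send[Str].Y}

μY = μY  (μ self-dual)
  send[Unit] = recv[Unit]
    select{more,done,err} = offer{more,done,err}  (internal→external)
      • more:
        send[Str] = recv[Str]
          Y self-dual
      • done:
        offer{retry,data} = select{retry,data}  (&→⊕)
          • retry:
            Y self-dual
          • data:
            Y self-dual
      • err:
        recv[Str] = send[Str]
          Y self-dual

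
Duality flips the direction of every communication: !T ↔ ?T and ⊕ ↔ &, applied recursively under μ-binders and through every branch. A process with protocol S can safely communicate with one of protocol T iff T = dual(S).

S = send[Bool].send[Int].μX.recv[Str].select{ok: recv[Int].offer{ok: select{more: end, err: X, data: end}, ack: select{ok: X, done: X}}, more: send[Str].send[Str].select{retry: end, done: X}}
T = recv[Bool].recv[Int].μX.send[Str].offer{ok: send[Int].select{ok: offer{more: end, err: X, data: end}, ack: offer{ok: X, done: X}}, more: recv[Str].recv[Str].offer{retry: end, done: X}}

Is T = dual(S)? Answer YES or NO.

send[Bool] | recv[Bool]  match
  send[Int] | recv[Int]  match
    μX | μX  match (binder kept)
      recv[Str] | send[Str]  match
        select{ok,more} | offer{ok,more}  match label sets agree
          [ok]
            recv[Int] | send[Int]  match
              offer{ok,ack} | select{ok,ack}  match label sets agree
                [ok]
                  select{more,err,data} | offer{more,err,data}  match label sets agree
                    [more]
                      end | end  match
                    [err]
                      X | X  match
                    [data]
                      end | end  match
                [ack]
                  select{ok,done} | offer{ok,done}  match label sets agree
                    [ok]
                      X | X  match
                    [done]
                      X | X  match
          [more]
            send[Str] | recv[Str]  match
              send[Str] | recv[Str]  match
                select{retry,done} | offer{retry,done}  match label sets agree
                  [retry]
                    end | end  match
                  [done]
                    X | X  match

YES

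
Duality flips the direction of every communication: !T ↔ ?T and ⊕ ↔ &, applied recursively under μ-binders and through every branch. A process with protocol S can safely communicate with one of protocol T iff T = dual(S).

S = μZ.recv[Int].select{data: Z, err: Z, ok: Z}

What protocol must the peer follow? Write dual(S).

μZ.send[Int].offer{data: Z, err: Z, ok: Z}

μZ ↦ μZ  (μ self-dual)
  recv[Int] ↦ send[Int]
    select{data,err,ok} ↦ offer{data,err,ok}  (select→offer)
      case data:
        dual(Z) = Z
      case err:
        dual(Z) = Z
      case ok:
        dual(Z) = Z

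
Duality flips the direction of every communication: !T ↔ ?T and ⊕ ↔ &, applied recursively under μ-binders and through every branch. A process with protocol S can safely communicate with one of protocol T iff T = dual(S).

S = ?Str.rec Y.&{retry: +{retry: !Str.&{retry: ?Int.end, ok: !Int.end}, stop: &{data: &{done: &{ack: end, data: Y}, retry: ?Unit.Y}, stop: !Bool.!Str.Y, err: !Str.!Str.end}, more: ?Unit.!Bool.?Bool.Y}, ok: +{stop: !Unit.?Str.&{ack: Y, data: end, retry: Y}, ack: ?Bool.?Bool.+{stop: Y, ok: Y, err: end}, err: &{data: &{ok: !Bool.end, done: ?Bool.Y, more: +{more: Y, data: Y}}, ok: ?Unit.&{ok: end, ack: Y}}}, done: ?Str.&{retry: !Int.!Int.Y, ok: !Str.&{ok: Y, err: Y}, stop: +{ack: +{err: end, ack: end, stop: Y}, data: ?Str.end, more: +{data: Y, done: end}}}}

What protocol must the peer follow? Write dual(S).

!Str.rec Y.+{retry: &{retry: ?Str.+{retry: !Int.end, ok: ?Int.end}, stop: +{data: +{done: +{ack: end, data: Y}, retry: !Unit.Y}, stop: ?Bool.?Str.Y, err: ?Str.?Str.end}, more: !Unit.?Bool.!Bool.Y}, ok: &{stop: ?Unit.!Str.+{ack: Y, data: end, retry: Y}, ack: !Bool.!Bool.&{stop: Y, ok: Y, err: end}, err: +{data: +{ok: ?Bool.end, done: !Bool.Y, more: &{more: Y, data: Y}}, ok: !Unit.+{ok: end, ack: Y}}}, done: !Str.+{retry: ?Int.?Int.Y, ok: ?Str.+{ok: Y, err: Y}, stop: &{ack: &{err: end, ack: end, stop: Y}, data: !Str.end, more: &{data: Y, done: end}}}}

?Str → !Str
  rec Y → rec Y  (μ self-dual)
    &{retry,ok,done} → +{retry,ok,done}  (offer→select)
      • retry:
        +{retry,stop,more} → &{retry,stop,more}  (internal→external)
          • retry:
            !Str → ?Str
              &{retry,ok} → +{retry,ok}  (offer→select)
                • retry:
                  ?Int → !Int
                    end ↦ end
                • ok:
                  !Int → ?Int
                    end ↦ end
          • stop:
            &{data,stop,err} → +{data,stop,err}  (offer→select)
              • data:
                &{done,retry} → +{done,retry}  (offer→select)
                  • done:
                    &{ack,data} → +{ack,data}  (offer→select)
                      • ack:
                        end ↦ end
                      • data:
                        Y ↦ Y
                  • retry:
                    ?Unit → !Unit
                      Y ↦ Y
              • stop:
                !Bool → ?Bool
                  !Str → ?Str
                    Y ↦ Y
              • err:
                !Str → ?Str
                  !Str → ?Str
                    end ↦ end
          • more:
            ?Unit → !Unit
              !Bool → ?Bool
                ?Bool → !Bool
                  Y ↦ Y
      • ok:
        +{stop,ack,err} → &{stop,ack,err}  (internal→external)
          • stop:
            !Unit → ?Unit
              ?Str → !Str
                &{ack,data,retry} → +{ack,data,retry}  (offer→select)
                  • ack:
                    Y ↦ Y
                  • data:
                    end ↦ end
                  • retry:
                    Y ↦ Y
          • ack:
            ?Bool → !Bool
              ?Bool → !Bool
                +{stop,ok,err} → &{stop,ok,err}  (internal→external)
                  • stop:
                    Y ↦ Y
                  • ok:
                    Y ↦ Y
                  • err:
                    end ↦ end
          • err:
            &{data,ok} → +{data,ok}  (offer→select)
              • data:
                &{ok,done,more} → +{ok,done,more}  (offer→select)
                  • ok:
                    !Bool → ?Bool
                      end ↦ end
                  • done:
                    ?Bool → !Bool
                      Y ↦ Y
                  • more:
                    +{more,data} → &{more,data}  (internal→external)
                      • more:
                        Y ↦ Y
                      • data:
                        Y ↦ Y
              • ok:
                ?Unit → !Unit
                  &{ok,ack} → +{ok,ack}  (offer→select)
                    • ok:
                      end ↦ end
                    • ack:
                      Y ↦ Y
      • done:
        ?Str → !Str
          &{retry,ok,stop} → +{retry,ok,stop}  (offer→select)
            • retry:
              !Int → ?Int
                !Int → ?Int
                  Y ↦ Y
            • ok:
              !Str → ?Str
                &{ok,err} → +{ok,err}  (offer→select)
                  • ok:
                    Y ↦ Y
                  • err:
                    Y ↦ Y
            • stop:
              +{ack,data,more} → &{ack,data,more}  (internal→external)
                • ack:
                  +{err,ack,stop} → &{err,ack,stop}  (internal→external)
                    • err:
                      end ↦ end
                    • ack:
                      end ↦ end
                    • stop:
                      Y ↦ Y
                • data:
                  ?Str → !Str
                    end ↦ end
                • more:
                  +{data,done} → &{data,done}  (internal→external)
                    • data:
                      Y ↦ Y
                    • done:
                      end ↦ end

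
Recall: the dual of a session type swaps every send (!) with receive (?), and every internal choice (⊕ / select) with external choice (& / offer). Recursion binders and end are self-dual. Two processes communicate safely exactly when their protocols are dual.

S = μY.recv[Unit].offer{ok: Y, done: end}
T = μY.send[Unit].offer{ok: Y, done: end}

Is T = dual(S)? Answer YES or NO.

NO

μY ‖ μY  ✓ (rec unchanged)
  recv[Unit] ‖ send[Unit]  ✓
    offer{ok,done} ‖ offer{ok,done}  ✗ choice polarity not flipped — not dual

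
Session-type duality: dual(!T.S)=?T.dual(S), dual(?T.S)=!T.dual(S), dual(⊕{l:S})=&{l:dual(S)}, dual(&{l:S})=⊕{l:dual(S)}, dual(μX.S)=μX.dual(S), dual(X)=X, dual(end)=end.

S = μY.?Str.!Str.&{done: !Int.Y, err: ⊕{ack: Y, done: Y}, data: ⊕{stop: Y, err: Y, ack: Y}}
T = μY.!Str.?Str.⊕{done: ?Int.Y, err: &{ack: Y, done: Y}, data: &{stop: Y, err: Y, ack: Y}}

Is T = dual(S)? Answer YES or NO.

μY | μY  match (binder kept)
  ?Str | !Str  match
    !Str | ?Str  match
      &{done,err,data} | ⊕{done,err,data}  match label sets agree
        • done:
          !Int | ?Int  match
            Y | Y  match
        • err:
          ⊕{ack,done} | &{ack,done}  match label sets agree
            • ack:
              Y | Y  match
            • done:
              Y | Y  match
        • data:
          ⊕{stop,err,ack} | &{stop,err,ack}  match label sets agree
            • stop:
              Y | Y  match
            • err:
              Y | Y  match
            • ack:
              Y | Y  match

YES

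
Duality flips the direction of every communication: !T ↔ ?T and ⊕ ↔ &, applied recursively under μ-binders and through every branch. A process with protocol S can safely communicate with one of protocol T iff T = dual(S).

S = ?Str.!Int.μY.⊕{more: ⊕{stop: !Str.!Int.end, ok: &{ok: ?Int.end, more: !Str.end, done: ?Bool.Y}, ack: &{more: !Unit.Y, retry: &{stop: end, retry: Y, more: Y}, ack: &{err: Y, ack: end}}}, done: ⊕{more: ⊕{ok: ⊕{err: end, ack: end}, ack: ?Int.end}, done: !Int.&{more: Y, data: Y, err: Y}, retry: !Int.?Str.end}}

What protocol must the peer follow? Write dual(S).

?Str = !Str
  !Int = ?Int
    μY = μY  (μ self-dual)
      ⊕{more,done} = &{more,done}  (internal→external)
        [more]
          ⊕{stop,ok,ack} = &{stop,ok,ack}  (internal→external)
            [stop]
              !Str = ?Str
                !Int = ?Int
                  end ↦ end
            [ok]
              &{ok,more,done} = ⊕{ok,more,done}  (&→⊕)
                [ok]
                  ?Int = !Int
                    end ↦ end
                [more]
                  !Str = ?Str
                    end ↦ end
                [done]
                  ?Bool = !Bool
                    Y ↦ Y
            [ack]
              &{more,retry,ack} = ⊕{more,retry,ack}  (&→⊕)
                [more]
                  !Unit = ?Unit
                    Y ↦ Y
                [retry]
                  &{stop,retry,more} = ⊕{stop,retry,more}  (&→⊕)
                    [stop]
                      end ↦ end
                    [retry]
                      Y ↦ Y
                    [more]
                      Y ↦ Y
                [ack]
                  &{err,ack} = ⊕{err,ack}  (&→⊕)
                    [err]
                      Y ↦ Y
                    [ack]
                      end ↦ end
        [done]
          ⊕{more,done,retry} = &{more,done,retry}  (internal→external)
            [more]
              ⊕{ok,ack} = &{ok,ack}  (internal→external)
                [ok]
                  ⊕{err,ack} = &{err,ack}  (internal→external)
                    [err]
                      end ↦ end
                    [ack]
                      end ↦ end
                [ack]
                  ?Int = !Int
                    end ↦ end
            [done]
              !Int = ?Int
                &{more,data,err} = ⊕{more,data,err}  (&→⊕)
                  [more]
                    Y ↦ Y
                  [data]
                    Y ↦ Y
                  [err]
                    Y ↦ Y
            [retry]
              !Int = ?Int
                ?Str = !Str
                  end ↦ end

!Str.?Int.μY.&{more: &{stop: ?Str.?Int.end, ok: ⊕{ok: !Int.end, more: ?Str.end, done: !Bool.Y}, ack: ⊕{more: ?Unit.Y, retry: ⊕{stop: end, retry: Y, more: Y}, ack: ⊕{err: Y, ack: end}}}, done: &{more: &{ok: &{err: end, ack: end}, ack: !Int.end}, done: ?Int.⊕{more: Y, data: Y, err: Y}, retry: ?Int.!Str.end}}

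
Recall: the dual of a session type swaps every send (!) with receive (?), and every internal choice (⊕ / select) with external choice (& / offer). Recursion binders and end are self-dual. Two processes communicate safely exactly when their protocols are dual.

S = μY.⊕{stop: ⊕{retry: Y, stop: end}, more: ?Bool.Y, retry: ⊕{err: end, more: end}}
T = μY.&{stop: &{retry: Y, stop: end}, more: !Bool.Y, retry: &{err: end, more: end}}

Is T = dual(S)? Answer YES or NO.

YES

μY vs μY  match (binder kept)
  ⊕{stop,more,retry} vs &{stop,more,retry}  match label sets agree
    [stop]
      ⊕{retry,stop} vs &{retry,stop}  match label sets agree
        [retry]
          Y vs Y  match
        [stop]
          end vs end  match
    [more]
      ?Bool vs !Bool  match
        Y vs Y  match
    [retry]
      ⊕{err,more} vs &{err,more}  match label sets agree
        [err]
          end vs end  match
        [more]
          end vs end  match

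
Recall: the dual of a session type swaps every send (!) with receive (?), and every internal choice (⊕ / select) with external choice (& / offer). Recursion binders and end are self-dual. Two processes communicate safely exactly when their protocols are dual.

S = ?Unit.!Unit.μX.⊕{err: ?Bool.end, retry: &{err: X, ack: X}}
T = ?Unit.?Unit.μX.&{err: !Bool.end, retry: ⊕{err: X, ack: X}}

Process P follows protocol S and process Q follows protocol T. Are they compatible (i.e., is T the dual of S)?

NO

?Unit vs ?Unit  ✗ same direction on both sides — not dual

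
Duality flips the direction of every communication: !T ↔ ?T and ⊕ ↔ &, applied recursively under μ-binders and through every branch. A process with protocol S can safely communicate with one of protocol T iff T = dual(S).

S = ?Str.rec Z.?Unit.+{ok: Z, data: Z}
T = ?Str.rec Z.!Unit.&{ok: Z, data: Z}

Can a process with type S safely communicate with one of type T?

?Str | ?Str  ✗ same direction on both sides — not dual

NO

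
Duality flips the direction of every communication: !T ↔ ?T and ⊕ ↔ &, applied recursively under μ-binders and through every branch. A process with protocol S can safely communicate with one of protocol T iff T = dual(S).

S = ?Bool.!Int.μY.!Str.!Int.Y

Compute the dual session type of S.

!Bool.?Int.μY.?Str.?Int.Y

?Bool → !Bool
  !Int → ?Int
    μY → μY  (rec unchanged)
      !Str → ?Str
        !Int → ?Int
          dual(Y) = Y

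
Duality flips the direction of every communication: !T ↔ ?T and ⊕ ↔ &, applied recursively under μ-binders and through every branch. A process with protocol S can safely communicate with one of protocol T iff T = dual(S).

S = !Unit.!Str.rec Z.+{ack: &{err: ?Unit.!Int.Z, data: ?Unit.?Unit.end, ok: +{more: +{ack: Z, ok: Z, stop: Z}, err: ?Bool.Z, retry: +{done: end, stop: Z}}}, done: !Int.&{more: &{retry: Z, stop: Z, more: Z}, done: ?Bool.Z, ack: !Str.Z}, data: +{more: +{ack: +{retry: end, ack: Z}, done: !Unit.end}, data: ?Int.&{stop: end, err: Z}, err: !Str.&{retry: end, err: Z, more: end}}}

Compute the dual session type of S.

!Unit → ?Unit
  !Str → ?Str
    rec Z → rec Z  (binder kept)
      +{ack,done,data} → &{ack,done,data}  (select→offer)
        [ack]
          &{err,data,ok} → +{err,data,ok}  (offer→select)
            [err]
              ?Unit → !Unit
                !Int → ?Int
                  dual(Z) = Z
            [data]
              ?Unit → !Unit
                ?Unit → !Unit
                  dual(end) = end
            [ok]
              +{more,err,retry} → &{more,err,retry}  (select→offer)
                [more]
                  +{ack,ok,stop} → &{ack,ok,stop}  (select→offer)
                    [ack]
                      dual(Z) = Z
                    [ok]
                      dual(Z) = Z
                    [stop]
                      dual(Z) = Z
                [err]
                  ?Bool → !Bool
                    dual(Z) = Z
                [retry]
                  +{done,stop} → &{done,stop}  (select→offer)
                    [done]
                      dual(end) = end
                    [stop]
                      dual(Z) = Z
        [done]
          !Int → ?Int
            &{more,done,ack} → +{more,done,ack}  (offer→select)
              [more]
                &{retry,stop,more} → +{retry,stop,more}  (offer→select)
                  [retry]
                    dual(Z) = Z
                  [stop]
                    dual(Z) = Z
                  [more]
                    dual(Z) = Z
              [done]
                ?Bool → !Bool
                  dual(Z) = Z
              [ack]
                !Str → ?Str
                  dual(Z) = Z
        [data]
          +{more,data,err} → &{more,data,err}  (select→offer)
            [more]
              +{ack,done} → &{ack,done}  (select→offer)
                [ack]
                  +{retry,ack} → &{retry,ack}  (select→offer)
                    [retry]
                      dual(end) = end
                    [ack]
                      dual(Z) = Z
                [done]
                  !Unit → ?Unit
                    dual(end) = end
            [data]
              ?Int → !Int
                &{stop,err} → +{stop,err}  (offer→select)
                  [stop]
                    dual(end) = end
                  [err]
                    dual(Z) = Z
            [err]
              !Str → ?Str
                &{retry,err,more} → +{retry,err,more}  (offer→select)
                  [retry]
                    dual(end) = end
                  [err]
                    dual(Z) = Z
                  [more]
                    dual(end) = end

?Unit.?Str.rec Z.&{ack: +{err: !Unit.?Int.Z, data: !Unit.!Unit.end, ok: &{more: &{ack: Z, ok: Z, stop: Z}, err: !Bool.Z, retry: &{done: end, stop: Z}}}, done: ?Int.+{more: +{retry: Z, stop: Z, more: Z}, done: !Bool.Z, ack: ?Str.Z}, data: &{more: &{ack: &{retry: end, ack: Z}, done: ?Unit.end}, data: !Int.+{stop: end, err: Z}, err: ?Str.+{retry: end, err: Z, more: end}}}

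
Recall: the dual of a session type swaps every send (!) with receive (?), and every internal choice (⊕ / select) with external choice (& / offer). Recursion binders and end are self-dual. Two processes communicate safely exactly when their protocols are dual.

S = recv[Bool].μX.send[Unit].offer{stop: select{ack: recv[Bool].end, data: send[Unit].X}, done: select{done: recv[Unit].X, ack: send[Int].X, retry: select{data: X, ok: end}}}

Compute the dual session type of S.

recv[Bool] ↦ send[Bool]
  μX ↦ μX  (rec unchanged)
    send[Unit] ↦ recv[Unit]
      offer{stop,done} ↦ select{stop,done}  (offer→select)
        • stop:
          select{ack,data} ↦ offer{ack,data}  (internal→external)
            • ack:
              recv[Bool] ↦ send[Bool]
                dual(end) = end
            • data:
              send[Unit] ↦ recv[Unit]
                dual(X) = X
        • done:
          select{done,ack,retry} ↦ offer{done,ack,retry}  (internal→external)
            • done:
              recv[Unit] ↦ send[Unit]
                dual(X) = X
            • ack:
              send[Int] ↦ recv[Int]
                dual(X) = X
            • retry:
              select{data,ok} ↦ offer{data,ok}  (internal→external)
                • data:
                  dual(X) = X
                • ok:
                  dual(end) = end

send[Bool].μX.recv[Unit].select{stop: offer{ack: send[Bool].end, data: recv[Unit].X}, done: offer{done: send[Unit].X, ack: recv[Int].X, retry: offer{data: X, ok: end}}}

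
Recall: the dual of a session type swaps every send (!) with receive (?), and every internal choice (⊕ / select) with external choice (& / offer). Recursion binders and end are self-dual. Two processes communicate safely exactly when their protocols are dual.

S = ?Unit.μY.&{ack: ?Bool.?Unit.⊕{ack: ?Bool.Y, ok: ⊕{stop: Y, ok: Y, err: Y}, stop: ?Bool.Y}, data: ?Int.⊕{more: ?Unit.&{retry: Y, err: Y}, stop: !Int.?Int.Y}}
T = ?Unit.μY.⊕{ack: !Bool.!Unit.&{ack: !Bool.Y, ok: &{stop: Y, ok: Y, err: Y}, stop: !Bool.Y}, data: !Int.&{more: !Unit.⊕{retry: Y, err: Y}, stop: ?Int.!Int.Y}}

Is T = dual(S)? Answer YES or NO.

NO

?Unit ‖ ?Unit  ✗ same direction on both sides — not dual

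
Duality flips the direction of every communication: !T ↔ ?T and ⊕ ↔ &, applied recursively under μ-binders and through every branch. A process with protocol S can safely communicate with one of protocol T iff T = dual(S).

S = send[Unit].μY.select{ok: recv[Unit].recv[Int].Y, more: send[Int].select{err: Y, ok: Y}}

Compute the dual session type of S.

recv[Unit].μY.offer{ok: send[Unit].send[Int].Y, more: recv[Int].offer{err: Y, ok: Y}}

send[Unit] ↦ recv[Unit]
  μY ↦ μY  (binder kept)
    select{ok,more} ↦ offer{ok,more}  (⊕→&)
      • ok:
        recv[Unit] ↦ send[Unit]
          recv[Int] ↦ send[Int]
            dual(Y) = Y
      • more:
        send[Int] ↦ recv[Int]
          select{err,ok} ↦ offer{err,ok}  (⊕→&)
            • err:
              dual(Y) = Y
            • ok:
              dual(Y) = Y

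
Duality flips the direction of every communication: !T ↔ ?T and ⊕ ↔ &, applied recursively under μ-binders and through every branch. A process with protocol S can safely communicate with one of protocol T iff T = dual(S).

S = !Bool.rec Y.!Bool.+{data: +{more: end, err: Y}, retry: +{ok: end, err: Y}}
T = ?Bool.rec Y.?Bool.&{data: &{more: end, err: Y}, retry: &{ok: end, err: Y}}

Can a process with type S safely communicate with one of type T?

YES

!Bool | ?Bool  ✓
  rec Y | rec Y  ✓ (binder kept)
    !Bool | ?Bool  ✓
      +{data,retry} | &{data,retry}  ✓ label sets agree
        [data]
          +{more,err} | &{more,err}  ✓ label sets agree
            [more]
              end | end  ✓
            [err]
              Y | Y  ✓
        [retry]
          +{ok,err} | &{ok,err}  ✓ label sets agree
            [ok]
              end | end  ✓
            [err]
              Y | Y  ✓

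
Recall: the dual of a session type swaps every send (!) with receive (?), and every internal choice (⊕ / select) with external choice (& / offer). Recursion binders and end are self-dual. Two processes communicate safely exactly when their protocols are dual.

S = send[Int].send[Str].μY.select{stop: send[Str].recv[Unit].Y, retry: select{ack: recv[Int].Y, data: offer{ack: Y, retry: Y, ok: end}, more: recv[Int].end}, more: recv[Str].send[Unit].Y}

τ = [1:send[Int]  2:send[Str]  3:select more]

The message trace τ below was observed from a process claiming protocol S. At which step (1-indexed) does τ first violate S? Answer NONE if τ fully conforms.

[1] send[Int]  ok  now at send[Str].μY.…
[2] send[Str]  ok  now at μY.…
[3] select more  ok  now at recv[Str].send[Unit].μY.…
τ conforms to S (length 3)

NONE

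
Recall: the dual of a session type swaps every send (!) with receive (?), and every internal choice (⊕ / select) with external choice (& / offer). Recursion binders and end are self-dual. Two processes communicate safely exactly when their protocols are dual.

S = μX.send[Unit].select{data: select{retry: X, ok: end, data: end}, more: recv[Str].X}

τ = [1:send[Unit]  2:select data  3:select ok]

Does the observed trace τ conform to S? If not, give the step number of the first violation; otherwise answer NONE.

@1 send[Unit]  ok  now at select{data: select{retry: μX.…, ok: end, data: end}, more: recv[Str].μX.…}
@2 select data  ok  now at select{retry: μX.…, ok: end, data: end}
@3 select ok  ok  now at end
all 3 steps conform

NONE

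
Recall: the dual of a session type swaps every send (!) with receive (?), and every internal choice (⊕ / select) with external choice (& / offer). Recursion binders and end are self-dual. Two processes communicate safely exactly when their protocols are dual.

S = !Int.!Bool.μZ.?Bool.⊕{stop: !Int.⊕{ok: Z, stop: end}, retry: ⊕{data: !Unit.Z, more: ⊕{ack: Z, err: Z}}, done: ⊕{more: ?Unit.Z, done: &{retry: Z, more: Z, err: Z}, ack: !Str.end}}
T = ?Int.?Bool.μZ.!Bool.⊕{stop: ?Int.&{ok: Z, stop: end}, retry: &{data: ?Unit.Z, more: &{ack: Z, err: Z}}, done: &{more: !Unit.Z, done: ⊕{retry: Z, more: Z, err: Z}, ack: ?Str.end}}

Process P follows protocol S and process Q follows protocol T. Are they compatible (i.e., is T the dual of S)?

NO

!Int ‖ ?Int  ok
  !Bool ‖ ?Bool  ok
    μZ ‖ μZ  ok (μ self-dual)
      ?Bool ‖ !Bool  ok
        ⊕{stop,retry,done} ‖ ⊕{stop,retry,done}  ✗ choice polarity not flipped — not dual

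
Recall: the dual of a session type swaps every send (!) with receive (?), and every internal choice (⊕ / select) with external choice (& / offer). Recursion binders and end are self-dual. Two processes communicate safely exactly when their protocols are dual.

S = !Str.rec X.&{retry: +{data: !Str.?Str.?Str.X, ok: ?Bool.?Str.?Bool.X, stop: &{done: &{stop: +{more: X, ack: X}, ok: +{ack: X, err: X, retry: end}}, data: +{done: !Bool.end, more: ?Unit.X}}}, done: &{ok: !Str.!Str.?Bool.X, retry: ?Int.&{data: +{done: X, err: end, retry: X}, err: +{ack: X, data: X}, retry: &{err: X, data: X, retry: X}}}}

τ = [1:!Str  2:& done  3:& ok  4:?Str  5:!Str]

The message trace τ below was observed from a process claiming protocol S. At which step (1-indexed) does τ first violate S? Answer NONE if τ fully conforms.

step 1: !Str  ok  cont: rec X.…
step 2: & done  ok  cont: &{ok: !Str.!Str.?Bool.rec X.…, retry: ?Int.&{data: +{done: rec X.…, err: end, retry: rec X.…}, err: +{ack: rec X.…, data: rec X.…}, retry: &{err: rec X.…, data: rec X.…, retry: rec X.…}}}
step 3: & ok  ok  cont: !Str.!Str.?Bool.rec X.…
step 4: got ?Str, protocol expects !Str  ✗

4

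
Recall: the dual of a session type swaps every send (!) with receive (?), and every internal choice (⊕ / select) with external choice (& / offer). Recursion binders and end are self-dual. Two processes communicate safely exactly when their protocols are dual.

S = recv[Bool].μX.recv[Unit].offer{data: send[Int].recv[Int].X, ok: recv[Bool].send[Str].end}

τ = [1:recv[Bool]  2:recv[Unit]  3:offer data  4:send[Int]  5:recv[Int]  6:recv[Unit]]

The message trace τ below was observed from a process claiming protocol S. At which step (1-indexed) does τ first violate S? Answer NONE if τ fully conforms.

NONE

[1] recv[Bool]  match  state: μX.…
[2] recv[Unit]  match  state: offer{data: send[Int].recv[Int].μX.…, ok: recv[Bool].send[Str].end}
[3] offer data  match  state: send[Int].recv[Int].μX.…
[4] send[Int]  match  state: recv[Int].μX.…
[5] recv[Int]  match  state: μX.…
[6] recv[Unit]  match  state: offer{data: send[Int].recv[Int].μX.…, ok: recv[Bool].send[Str].end}
trace exhausted — no violation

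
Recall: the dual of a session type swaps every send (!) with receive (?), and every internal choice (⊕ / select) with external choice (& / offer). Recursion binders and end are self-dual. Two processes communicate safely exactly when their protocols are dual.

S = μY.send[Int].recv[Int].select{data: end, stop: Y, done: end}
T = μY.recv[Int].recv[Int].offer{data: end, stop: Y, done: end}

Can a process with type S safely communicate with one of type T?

μY ‖ μY  ok (rec unchanged)
  send[Int] ‖ recv[Int]  ok
    recv[Int] ‖ recv[Int]  ✗ same direction on both sides — not dual

NO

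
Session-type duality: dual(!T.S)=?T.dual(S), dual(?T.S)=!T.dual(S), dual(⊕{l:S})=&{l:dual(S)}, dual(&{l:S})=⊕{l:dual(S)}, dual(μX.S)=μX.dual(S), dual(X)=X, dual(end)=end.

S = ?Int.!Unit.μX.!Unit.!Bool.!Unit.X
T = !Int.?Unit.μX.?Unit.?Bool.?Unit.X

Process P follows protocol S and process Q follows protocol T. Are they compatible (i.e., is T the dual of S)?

YES

?Int ‖ !Int  match
  !Unit ‖ ?Unit  match
    μX ‖ μX  match (binder kept)
      !Unit ‖ ?Unit  match
        !Bool ‖ ?Bool  match
          !Unit ‖ ?Unit  match
            X ‖ X  match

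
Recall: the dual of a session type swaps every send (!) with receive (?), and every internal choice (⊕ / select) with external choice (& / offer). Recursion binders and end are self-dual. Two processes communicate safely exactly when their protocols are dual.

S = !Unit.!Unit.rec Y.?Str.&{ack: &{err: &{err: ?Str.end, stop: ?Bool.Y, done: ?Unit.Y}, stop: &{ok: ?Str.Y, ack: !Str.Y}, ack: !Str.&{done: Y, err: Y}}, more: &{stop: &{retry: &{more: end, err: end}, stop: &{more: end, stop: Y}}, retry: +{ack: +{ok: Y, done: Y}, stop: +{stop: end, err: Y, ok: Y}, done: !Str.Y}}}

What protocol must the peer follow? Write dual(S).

!Unit = ?Unit
  !Unit = ?Unit
    rec Y = rec Y  (rec unchanged)
      ?Str = !Str
        &{ack,more} = +{ack,more}  (external→internal)
          [ack]
            &{err,stop,ack} = +{err,stop,ack}  (external→internal)
              [err]
                &{err,stop,done} = +{err,stop,done}  (external→internal)
                  [err]
                    ?Str = !Str
                      dual(end) = end
                  [stop]
                    ?Bool = !Bool
                      dual(Y) = Y
                  [done]
                    ?Unit = !Unit
                      dual(Y) = Y
              [stop]
                &{ok,ack} = +{ok,ack}  (external→internal)
                  [ok]
                    ?Str = !Str
                      dual(Y) = Y
                  [ack]
                    !Str = ?Str
                      dual(Y) = Y
              [ack]
                !Str = ?Str
                  &{done,err} = +{done,err}  (external→internal)
                    [done]
                      dual(Y) = Y
                    [err]
                      dual(Y) = Y
          [more]
            &{stop,retry} = +{stop,retry}  (external→internal)
              [stop]
                &{retry,stop} = +{retry,stop}  (external→internal)
                  [retry]
                    &{more,err} = +{more,err}  (external→internal)
                      [more]
                        dual(end) = end
                      [err]
                        dual(end) = end
                  [stop]
                    &{more,stop} = +{more,stop}  (external→internal)
                      [more]
                        dual(end) = end
                      [stop]
                        dual(Y) = Y
              [retry]
                +{ack,stop,done} = &{ack,stop,done}  (internal→external)
                  [ack]
                    +{ok,done} = &{ok,done}  (internal→external)
                      [ok]
                        dual(Y) = Y
                      [done]
                        dual(Y) = Y
                  [stop]
                    +{stop,err,ok} = &{stop,err,ok}  (internal→external)
                      [stop]
                        dual(end) = end
                      [err]
                        dual(Y) = Y
                      [ok]
                        dual(Y) = Y
                  [done]
                    !Str = ?Str
                      dual(Y) = Y

?Unit.?Unit.rec Y.!Str.+{ack: +{err: +{err: !Str.end, stop: !Bool.Y, done: !Unit.Y}, stop: +{ok: !Str.Y, ack: ?Str.Y}, ack: ?Str.+{done: Y, err: Y}}, more: +{stop: +{retry: +{more: end, err: end}, stop: +{more: end, stop: Y}}, retry: &{ack: &{ok: Y, done: Y}, stop: &{stop: end, err: Y, ok: Y}, done: ?Str.Y}}}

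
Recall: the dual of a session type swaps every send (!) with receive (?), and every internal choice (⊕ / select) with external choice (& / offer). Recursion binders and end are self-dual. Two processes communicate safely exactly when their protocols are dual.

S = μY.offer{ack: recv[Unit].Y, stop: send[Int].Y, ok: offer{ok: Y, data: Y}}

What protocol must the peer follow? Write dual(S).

μY = μY  (μ self-dual)
  offer{ack,stop,ok} = select{ack,stop,ok}  (&→⊕)
    • ack:
      recv[Unit] = send[Unit]
        Y self-dual
    • stop:
      send[Int] = recv[Int]
        Y self-dual
    • ok:
      offer{ok,data} = select{ok,data}  (&→⊕)
        • ok:
          Y self-dual
        • data:
          Y self-dual

μY.select{ack: send[Unit].Y, stop: recv[Int].Y, ok: select{ok: Y, data: Y}}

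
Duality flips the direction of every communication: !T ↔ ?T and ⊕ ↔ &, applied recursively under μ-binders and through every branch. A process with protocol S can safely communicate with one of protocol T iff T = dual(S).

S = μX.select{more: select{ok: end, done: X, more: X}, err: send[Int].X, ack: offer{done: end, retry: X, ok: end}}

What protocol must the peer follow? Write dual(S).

μX ↦ μX  (μ self-dual)
  select{more,err,ack} ↦ offer{more,err,ack}  (internal→external)
    case more:
      select{ok,done,more} ↦ offer{ok,done,more}  (internal→external)
        case ok:
          end self-dual
        case done:
          X self-dual
        case more:
          X self-dual
    case err:
      send[Int] ↦ recv[Int]
        X self-dual
    case ack:
      offer{done,retry,ok} ↦ select{done,retry,ok}  (offer→select)
        case done:
          end self-dual
        case retry:
          X self-dual
        case ok:
          end self-dual

μX.offer{more: offer{ok: end, done: X, more: X}, err: recv[Int].X, ack: select{done: end, retry: X, ok: end}}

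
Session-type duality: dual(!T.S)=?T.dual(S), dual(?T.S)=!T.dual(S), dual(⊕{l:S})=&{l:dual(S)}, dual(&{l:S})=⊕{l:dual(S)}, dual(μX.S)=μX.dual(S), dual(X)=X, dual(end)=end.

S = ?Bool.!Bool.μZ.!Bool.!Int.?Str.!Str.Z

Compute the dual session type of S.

?Bool = !Bool
  !Bool = ?Bool
    μZ = μZ  (binder kept)
      !Bool = ?Bool
        !Int = ?Int
          ?Str = !Str
            !Str = ?Str
              Z ↦ Z

!Bool.?Bool.μZ.?Bool.?Int.!Str.?Str.Z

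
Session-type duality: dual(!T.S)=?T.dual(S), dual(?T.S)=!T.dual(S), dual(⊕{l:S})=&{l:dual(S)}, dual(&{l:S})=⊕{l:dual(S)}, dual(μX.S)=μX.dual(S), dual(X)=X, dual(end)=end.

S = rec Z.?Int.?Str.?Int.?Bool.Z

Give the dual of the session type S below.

rec Z = rec Z  (binder kept)
  ?Int = !Int
    ?Str = !Str
      ?Int = !Int
        ?Bool = !Bool
          dual(Z) = Z

rec Z.!Int.!Str.!Int.!Bool.Z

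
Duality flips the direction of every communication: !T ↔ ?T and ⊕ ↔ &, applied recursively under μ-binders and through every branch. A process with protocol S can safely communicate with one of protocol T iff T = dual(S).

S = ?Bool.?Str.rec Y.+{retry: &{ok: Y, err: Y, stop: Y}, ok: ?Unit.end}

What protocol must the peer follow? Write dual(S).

?Bool ↦ !Bool
  ?Str ↦ !Str
    rec Y ↦ rec Y  (rec unchanged)
      +{retry,ok} ↦ &{retry,ok}  (internal→external)
        case retry:
          &{ok,err,stop} ↦ +{ok,err,stop}  (&→⊕)
            case ok:
              dual(Y) = Y
            case err:
              dual(Y) = Y
            case stop:
              dual(Y) = Y
        case ok:
          ?Unit ↦ !Unit
            dual(end) = end

!Bool.!Str.rec Y.&{retry: +{ok: Y, err: Y, stop: Y}, ok: !Unit.end}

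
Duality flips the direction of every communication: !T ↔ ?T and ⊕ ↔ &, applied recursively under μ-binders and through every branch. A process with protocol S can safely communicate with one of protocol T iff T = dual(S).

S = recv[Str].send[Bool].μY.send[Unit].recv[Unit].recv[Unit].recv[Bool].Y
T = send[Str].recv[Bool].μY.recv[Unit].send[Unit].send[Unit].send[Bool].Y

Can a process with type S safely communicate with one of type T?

recv[Str] | send[Str]  ✓
  send[Bool] | recv[Bool]  ✓
    μY | μY  ✓ (μ self-dual)
      send[Unit] | recv[Unit]  ✓
        recv[Unit] | send[Unit]  ✓
          recv[Unit] | send[Unit]  ✓
            recv[Bool] | send[Bool]  ✓
              Y | Y  ✓

YES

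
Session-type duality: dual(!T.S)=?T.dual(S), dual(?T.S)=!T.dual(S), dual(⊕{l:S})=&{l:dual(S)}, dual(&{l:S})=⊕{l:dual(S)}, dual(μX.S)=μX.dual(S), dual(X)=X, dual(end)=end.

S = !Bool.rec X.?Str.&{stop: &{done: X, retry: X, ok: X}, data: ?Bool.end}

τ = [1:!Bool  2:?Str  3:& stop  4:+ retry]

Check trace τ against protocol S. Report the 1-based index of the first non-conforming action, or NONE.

4

step 1: !Bool  match  state: rec X.…
step 2: ?Str  match  state: &{stop: &{done: rec X.…, retry: rec X.…, ok: rec X.…}, data: ?Bool.end}
step 3: & stop  match  state: &{done: rec X.…, retry: rec X.…, ok: rec X.…}
step 4: got + retry, protocol expects & done or & retry or & ok  ✗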